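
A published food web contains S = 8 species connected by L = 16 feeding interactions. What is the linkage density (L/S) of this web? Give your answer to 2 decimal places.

There are L = 16 links among S = 8 species.
L/S = 16/8 = 2.0000 ≈ 2.00.

L/S = 2.00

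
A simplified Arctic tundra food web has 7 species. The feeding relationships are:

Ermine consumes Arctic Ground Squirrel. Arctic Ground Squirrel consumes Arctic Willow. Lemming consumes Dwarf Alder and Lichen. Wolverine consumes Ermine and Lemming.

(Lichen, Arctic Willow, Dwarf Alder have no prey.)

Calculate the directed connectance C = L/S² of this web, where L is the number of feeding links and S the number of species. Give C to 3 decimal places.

C = 0.122

The web has S = 7 species and L = 6 feeding links.
C = L / S² = 6 / 49 = 0.1224 ≈ 0.122.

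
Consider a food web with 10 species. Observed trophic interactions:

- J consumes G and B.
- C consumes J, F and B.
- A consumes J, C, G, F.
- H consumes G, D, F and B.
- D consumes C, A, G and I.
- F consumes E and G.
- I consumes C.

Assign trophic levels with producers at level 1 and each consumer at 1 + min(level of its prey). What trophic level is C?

B is a producer → level 1.
C eats B → level 2.

Trophic level 2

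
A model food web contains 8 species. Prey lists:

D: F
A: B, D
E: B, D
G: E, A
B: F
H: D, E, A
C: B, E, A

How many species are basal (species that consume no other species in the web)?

1

Basal species (no prey listed): F.
Count: 1.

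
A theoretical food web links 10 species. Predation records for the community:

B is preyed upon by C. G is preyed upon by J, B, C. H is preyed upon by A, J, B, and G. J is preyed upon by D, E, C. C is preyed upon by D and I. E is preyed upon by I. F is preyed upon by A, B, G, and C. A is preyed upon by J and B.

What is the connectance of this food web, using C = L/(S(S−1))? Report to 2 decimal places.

The web has S = 10 species and L = 20 feeding links.
C = L / (S(S−1)) = 20 / 90 = 0.2222 ≈ 0.22.

C = 0.22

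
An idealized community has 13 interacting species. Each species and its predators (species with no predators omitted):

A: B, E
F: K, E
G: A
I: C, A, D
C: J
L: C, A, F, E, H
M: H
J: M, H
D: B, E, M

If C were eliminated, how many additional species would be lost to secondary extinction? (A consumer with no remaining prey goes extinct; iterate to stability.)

Remove C.
Round 1: J (all prey gone) → extinct.
No further losses. Total secondary extinctions: 1.

1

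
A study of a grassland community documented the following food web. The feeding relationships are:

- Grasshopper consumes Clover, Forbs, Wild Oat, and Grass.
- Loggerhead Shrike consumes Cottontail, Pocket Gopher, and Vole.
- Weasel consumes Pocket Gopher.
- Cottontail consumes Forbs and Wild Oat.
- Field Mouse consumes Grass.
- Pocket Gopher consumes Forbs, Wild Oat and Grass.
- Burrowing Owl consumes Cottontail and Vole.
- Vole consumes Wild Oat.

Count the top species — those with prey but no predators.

Top species (has prey, but nothing eats it): Field Mouse, Grasshopper, Weasel, Burrowing Owl, Loggerhead Shrike.
Count: 5.

5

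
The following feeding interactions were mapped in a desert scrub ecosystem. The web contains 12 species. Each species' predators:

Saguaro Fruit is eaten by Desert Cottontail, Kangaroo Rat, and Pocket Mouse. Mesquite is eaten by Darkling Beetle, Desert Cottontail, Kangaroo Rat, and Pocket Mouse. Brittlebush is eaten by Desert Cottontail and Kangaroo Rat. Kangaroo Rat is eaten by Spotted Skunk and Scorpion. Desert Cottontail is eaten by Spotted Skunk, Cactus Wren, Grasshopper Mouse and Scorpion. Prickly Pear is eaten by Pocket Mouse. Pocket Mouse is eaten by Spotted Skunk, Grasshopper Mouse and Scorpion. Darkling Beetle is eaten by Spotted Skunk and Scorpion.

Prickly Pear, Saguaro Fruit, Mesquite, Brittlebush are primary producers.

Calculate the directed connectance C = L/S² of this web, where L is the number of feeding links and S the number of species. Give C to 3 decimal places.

C = 0.146

The web has S = 12 species and L = 21 feeding links.
C = L / S² = 21 / 144 = 0.1458 ≈ 0.146.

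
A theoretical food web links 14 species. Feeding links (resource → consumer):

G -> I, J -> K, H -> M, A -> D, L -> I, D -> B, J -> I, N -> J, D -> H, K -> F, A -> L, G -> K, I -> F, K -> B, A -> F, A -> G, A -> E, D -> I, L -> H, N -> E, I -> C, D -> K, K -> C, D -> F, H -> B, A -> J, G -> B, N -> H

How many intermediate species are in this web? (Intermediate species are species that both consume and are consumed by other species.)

Intermediate species (has both prey and predators): D, L, J, G, H, K, I.
Count: 7.

7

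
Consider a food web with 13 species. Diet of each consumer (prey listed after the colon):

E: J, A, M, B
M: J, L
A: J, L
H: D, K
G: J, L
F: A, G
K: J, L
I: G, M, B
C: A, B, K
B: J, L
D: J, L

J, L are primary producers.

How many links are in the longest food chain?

One longest chain: J → A → E.
It has 3 species and 2 links.

2 links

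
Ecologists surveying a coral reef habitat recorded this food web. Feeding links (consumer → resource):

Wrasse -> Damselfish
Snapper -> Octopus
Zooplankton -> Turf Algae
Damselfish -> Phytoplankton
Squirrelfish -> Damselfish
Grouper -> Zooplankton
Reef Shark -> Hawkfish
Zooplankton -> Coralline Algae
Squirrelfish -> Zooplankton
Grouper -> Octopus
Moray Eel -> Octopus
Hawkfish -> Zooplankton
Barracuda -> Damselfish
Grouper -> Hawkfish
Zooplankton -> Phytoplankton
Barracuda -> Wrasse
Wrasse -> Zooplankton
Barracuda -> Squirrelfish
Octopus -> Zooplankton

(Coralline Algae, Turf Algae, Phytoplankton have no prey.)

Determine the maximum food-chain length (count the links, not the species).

3 links

One longest chain: Coralline Algae → Zooplankton → Hawkfish → Grouper.
It has 4 species and 3 links.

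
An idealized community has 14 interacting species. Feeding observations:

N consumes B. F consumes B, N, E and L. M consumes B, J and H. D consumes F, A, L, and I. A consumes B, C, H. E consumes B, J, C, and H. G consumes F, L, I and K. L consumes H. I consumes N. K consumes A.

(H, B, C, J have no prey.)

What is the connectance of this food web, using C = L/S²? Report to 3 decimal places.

The web has S = 14 species and L = 26 feeding links.
C = L / S² = 26 / 196 = 0.1327 ≈ 0.133.

C = 0.133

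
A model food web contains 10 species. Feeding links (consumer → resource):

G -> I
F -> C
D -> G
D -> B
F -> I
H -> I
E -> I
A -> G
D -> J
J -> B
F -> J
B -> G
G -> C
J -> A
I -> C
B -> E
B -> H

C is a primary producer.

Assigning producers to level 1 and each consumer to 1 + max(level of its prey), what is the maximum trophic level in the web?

6

Producers (level 1): C.
C → I → G → A → J → D gives D level 6.
No species has a prey at level 6, so no species reaches level 7.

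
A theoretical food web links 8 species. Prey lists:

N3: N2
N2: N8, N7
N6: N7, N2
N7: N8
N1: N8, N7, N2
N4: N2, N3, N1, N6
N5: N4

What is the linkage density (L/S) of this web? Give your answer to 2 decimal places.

L/S = 1.75

There are L = 14 links among S = 8 species.
L/S = 14/8 = 1.7500 ≈ 1.75.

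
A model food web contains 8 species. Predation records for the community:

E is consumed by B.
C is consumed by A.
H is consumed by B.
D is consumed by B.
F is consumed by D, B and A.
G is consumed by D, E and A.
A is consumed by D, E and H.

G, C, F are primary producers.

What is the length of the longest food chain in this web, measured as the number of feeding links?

3 links

One longest chain: G → A → E → B.
It has 4 species and 3 links.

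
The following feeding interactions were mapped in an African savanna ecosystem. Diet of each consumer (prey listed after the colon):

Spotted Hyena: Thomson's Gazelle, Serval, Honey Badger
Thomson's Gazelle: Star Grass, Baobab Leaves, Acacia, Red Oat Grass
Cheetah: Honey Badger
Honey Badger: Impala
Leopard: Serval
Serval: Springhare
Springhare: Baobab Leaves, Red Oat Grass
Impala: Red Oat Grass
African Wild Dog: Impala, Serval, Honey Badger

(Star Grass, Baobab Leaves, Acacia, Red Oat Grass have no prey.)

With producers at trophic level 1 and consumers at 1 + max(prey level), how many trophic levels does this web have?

4

Producers (level 1): Star Grass, Baobab Leaves, Acacia, Red Oat Grass.
Baobab Leaves → Springhare → Serval → Leopard gives Leopard level 4.
No species has a prey at level 4, so no species reaches level 5.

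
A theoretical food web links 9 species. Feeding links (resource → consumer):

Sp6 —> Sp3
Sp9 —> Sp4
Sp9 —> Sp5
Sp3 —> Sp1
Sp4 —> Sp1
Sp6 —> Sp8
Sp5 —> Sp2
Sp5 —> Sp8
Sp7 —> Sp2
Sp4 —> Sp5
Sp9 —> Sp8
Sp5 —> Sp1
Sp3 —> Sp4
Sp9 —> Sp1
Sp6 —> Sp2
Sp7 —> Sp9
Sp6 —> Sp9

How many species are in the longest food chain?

One longest chain: Sp6 → Sp3 → Sp4 → Sp5 → Sp1.
It has 5 species and 4 links.

5 species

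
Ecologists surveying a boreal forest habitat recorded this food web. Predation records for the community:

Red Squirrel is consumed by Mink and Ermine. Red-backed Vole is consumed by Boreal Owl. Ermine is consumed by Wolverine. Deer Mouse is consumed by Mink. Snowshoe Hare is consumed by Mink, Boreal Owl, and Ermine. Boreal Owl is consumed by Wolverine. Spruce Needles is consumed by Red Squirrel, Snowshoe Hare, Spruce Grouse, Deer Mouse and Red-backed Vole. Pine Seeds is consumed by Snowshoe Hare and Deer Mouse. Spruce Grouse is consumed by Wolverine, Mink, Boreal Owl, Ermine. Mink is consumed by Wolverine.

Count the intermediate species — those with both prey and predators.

8

Intermediate species (has both prey and predators): Deer Mouse, Snowshoe Hare, Red-backed Vole, Spruce Grouse, Red Squirrel, Ermine, Boreal Owl, Mink.
Count: 8.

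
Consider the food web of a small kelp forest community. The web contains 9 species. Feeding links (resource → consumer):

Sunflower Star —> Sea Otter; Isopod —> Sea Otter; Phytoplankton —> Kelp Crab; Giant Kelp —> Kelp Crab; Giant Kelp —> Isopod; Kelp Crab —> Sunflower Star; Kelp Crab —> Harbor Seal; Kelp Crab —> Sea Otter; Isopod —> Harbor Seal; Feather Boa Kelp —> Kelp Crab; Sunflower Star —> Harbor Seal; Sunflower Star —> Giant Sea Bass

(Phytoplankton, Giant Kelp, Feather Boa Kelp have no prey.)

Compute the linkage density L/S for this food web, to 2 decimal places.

There are L = 12 links among S = 9 species.
L/S = 12/9 = 1.3333 ≈ 1.33.

L/S = 1.33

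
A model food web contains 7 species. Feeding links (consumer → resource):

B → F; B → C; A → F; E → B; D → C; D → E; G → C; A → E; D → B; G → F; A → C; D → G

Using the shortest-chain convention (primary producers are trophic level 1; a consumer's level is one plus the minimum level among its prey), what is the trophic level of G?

Trophic level 2

C is a producer → level 1.
G eats C → level 2.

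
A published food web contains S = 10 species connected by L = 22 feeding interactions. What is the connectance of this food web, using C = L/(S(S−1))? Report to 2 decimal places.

C = 0.24

The web has S = 10 species and L = 22 feeding links.
C = L / (S(S−1)) = 22 / 90 = 0.2444 ≈ 0.24.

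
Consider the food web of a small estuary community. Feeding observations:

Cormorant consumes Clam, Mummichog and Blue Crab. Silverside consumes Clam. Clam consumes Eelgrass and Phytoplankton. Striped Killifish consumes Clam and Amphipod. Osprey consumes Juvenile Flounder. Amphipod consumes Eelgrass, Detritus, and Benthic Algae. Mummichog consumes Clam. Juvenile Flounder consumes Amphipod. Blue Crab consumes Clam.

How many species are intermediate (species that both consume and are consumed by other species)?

5

Intermediate species (has both prey and predators): Amphipod, Clam, Juvenile Flounder, Blue Crab, Mummichog.
Count: 5.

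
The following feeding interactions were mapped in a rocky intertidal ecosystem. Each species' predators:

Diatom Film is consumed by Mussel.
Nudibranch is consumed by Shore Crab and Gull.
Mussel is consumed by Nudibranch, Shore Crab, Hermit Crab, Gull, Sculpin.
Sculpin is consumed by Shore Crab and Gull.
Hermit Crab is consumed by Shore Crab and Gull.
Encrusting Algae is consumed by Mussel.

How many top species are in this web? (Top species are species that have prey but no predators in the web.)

2

Top species (has prey, but nothing eats it): Gull, Shore Crab.
Count: 2.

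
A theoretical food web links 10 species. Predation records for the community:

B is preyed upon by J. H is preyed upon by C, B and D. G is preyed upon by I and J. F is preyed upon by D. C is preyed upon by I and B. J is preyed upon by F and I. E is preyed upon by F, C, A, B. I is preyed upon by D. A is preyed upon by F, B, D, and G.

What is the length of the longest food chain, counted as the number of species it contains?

6 species

One longest chain: E → C → B → J → I → D.
It has 6 species and 5 links.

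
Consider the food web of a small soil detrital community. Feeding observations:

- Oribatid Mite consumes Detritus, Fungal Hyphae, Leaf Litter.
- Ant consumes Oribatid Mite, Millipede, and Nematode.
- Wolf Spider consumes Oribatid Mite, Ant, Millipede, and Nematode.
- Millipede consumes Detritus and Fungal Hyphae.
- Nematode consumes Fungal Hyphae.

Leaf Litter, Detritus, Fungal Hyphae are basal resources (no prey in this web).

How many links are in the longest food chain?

3 links

One longest chain: Detritus → Millipede → Ant → Wolf Spider.
It has 4 species and 3 links.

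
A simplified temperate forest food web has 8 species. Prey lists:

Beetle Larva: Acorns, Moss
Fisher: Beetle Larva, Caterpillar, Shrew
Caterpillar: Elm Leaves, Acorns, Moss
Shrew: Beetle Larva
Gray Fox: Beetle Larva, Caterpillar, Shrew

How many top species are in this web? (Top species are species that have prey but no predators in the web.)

Top species (has prey, but nothing eats it): Gray Fox, Fisher.
Count: 2.

2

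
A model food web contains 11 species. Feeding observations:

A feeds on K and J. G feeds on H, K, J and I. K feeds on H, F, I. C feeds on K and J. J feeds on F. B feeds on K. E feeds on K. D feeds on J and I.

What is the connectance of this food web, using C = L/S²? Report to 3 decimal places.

The web has S = 11 species and L = 16 feeding links.
C = L / S² = 16 / 121 = 0.1322 ≈ 0.132.

C = 0.132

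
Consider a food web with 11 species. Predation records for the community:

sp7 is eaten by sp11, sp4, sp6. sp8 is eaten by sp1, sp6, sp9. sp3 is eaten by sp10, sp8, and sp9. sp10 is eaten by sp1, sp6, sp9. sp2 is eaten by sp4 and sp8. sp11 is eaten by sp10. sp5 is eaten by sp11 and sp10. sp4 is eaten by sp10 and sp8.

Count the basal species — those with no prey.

Basal species (no prey listed): sp3, sp2, sp7, sp5.
Count: 4.

4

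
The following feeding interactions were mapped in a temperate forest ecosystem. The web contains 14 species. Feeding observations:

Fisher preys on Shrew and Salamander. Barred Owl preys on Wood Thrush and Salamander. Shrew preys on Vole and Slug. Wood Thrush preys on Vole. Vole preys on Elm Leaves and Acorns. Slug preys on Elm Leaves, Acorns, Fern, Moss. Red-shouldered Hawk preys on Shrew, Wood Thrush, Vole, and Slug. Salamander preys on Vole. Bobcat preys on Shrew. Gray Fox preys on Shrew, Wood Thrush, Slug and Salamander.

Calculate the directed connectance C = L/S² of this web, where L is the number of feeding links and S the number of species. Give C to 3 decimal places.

The web has S = 14 species and L = 23 feeding links.
C = L / S² = 23 / 196 = 0.1173 ≈ 0.117.

C = 0.117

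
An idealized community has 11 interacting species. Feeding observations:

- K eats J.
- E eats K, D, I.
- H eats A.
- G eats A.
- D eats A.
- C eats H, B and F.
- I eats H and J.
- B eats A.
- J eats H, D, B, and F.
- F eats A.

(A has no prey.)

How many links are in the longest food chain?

4 links

One longest chain: A → B → J → K → E.
It has 5 species and 4 links.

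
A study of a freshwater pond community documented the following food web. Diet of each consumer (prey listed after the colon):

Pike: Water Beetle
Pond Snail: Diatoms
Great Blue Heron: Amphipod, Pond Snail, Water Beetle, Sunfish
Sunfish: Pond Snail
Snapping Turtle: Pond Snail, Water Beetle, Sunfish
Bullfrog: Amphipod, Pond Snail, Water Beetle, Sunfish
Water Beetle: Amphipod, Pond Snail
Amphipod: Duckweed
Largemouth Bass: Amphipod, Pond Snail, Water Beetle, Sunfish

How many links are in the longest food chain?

One longest chain: Duckweed → Amphipod → Water Beetle → Pike.
It has 4 species and 3 links.

3 links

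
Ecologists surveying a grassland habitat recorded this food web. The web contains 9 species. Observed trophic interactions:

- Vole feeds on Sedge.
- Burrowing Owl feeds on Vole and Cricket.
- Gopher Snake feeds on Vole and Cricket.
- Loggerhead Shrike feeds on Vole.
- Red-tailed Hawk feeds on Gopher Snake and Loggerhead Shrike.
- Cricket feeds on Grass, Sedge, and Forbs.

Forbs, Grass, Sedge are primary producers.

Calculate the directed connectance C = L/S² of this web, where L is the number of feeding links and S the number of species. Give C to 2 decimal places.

C = 0.14

The web has S = 9 species and L = 11 feeding links.
C = L / S² = 11 / 81 = 0.1358 ≈ 0.14.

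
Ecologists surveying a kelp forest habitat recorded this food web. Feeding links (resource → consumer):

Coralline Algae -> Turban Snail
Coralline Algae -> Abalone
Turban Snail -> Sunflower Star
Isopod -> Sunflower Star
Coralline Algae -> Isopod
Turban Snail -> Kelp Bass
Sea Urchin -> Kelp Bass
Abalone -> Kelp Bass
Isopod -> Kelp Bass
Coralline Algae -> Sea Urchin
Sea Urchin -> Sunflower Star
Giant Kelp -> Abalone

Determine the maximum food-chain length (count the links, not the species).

One longest chain: Coralline Algae → Isopod → Sunflower Star.
It has 3 species and 2 links.

2 links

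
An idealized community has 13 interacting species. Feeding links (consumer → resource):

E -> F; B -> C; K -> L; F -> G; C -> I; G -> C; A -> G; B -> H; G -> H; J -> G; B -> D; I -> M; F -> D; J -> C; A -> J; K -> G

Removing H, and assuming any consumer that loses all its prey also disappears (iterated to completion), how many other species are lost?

Remove H.
Every predator of it retains at least one other prey: B still has D, C; G still has C.
No consumer loses all prey, so no secondary extinctions occur.

0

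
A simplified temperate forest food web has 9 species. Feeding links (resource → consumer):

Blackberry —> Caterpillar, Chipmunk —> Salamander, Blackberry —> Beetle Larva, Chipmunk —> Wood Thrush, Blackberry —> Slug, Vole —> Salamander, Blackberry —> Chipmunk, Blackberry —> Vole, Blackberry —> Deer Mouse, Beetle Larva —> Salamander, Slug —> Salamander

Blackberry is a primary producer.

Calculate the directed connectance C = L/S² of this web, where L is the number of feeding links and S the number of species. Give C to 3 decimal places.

The web has S = 9 species and L = 11 feeding links.
C = L / S² = 11 / 81 = 0.1358 ≈ 0.136.

C = 0.136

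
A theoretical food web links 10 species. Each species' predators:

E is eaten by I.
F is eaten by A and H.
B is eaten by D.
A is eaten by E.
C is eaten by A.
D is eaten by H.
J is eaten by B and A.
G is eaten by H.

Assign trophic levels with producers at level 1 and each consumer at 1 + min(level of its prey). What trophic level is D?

J is a producer → level 1.
B eats J → level 2.
D eats B → level 3.
No prey of D is below level 2, so 3 is the minimum.

Trophic level 3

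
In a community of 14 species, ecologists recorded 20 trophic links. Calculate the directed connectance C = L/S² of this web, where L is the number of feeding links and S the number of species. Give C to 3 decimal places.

C = 0.102

The web has S = 14 species and L = 20 feeding links.
C = L / S² = 20 / 196 = 0.1020 ≈ 0.102.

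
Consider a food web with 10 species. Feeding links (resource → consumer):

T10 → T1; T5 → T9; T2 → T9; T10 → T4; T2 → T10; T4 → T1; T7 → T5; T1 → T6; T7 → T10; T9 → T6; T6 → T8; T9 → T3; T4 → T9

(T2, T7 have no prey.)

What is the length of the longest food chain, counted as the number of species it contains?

One longest chain: T2 → T10 → T4 → T1 → T6 → T8.
It has 6 species and 5 links.

6 species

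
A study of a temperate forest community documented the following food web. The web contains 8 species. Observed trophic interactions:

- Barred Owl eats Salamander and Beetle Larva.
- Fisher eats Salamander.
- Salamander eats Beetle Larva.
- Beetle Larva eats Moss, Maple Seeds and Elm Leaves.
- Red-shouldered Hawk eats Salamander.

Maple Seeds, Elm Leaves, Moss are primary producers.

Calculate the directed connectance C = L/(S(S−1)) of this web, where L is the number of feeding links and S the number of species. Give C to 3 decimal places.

C = 0.143

The web has S = 8 species and L = 8 feeding links.
C = L / (S(S−1)) = 8 / 56 = 0.1429 ≈ 0.143.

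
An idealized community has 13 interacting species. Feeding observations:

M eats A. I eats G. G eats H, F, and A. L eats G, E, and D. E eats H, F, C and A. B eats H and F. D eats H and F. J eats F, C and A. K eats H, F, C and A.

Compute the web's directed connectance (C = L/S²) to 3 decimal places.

C = 0.136

The web has S = 13 species and L = 23 feeding links.
C = L / S² = 23 / 169 = 0.1361 ≈ 0.136.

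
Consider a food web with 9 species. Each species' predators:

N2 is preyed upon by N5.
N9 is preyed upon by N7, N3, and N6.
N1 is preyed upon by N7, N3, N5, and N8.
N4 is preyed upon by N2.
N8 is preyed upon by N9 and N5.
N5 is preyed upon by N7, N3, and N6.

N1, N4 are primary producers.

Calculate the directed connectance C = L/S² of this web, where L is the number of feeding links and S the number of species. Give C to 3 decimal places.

The web has S = 9 species and L = 14 feeding links.
C = L / S² = 14 / 81 = 0.1728 ≈ 0.173.

C = 0.173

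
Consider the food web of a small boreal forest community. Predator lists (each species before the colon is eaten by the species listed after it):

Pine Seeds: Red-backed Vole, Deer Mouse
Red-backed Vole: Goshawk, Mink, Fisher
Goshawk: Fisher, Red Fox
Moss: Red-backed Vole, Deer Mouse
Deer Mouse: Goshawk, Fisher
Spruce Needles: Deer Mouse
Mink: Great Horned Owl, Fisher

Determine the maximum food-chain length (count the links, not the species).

One longest chain: Moss → Red-backed Vole → Mink → Great Horned Owl.
It has 4 species and 3 links.

3 links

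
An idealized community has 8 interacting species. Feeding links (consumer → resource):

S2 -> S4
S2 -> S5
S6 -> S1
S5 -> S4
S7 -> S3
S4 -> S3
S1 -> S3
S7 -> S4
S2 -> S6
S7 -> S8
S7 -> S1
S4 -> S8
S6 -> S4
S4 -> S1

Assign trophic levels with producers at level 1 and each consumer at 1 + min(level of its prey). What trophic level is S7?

S3 is a producer → level 1.
S7 eats S3 → level 2.

Trophic level 2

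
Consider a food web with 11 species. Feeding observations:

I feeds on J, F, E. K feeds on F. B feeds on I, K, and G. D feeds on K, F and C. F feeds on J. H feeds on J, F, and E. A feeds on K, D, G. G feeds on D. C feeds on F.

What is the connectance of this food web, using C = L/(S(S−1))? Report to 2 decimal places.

The web has S = 11 species and L = 19 feeding links.
C = L / (S(S−1)) = 19 / 110 = 0.1727 ≈ 0.17.

C = 0.17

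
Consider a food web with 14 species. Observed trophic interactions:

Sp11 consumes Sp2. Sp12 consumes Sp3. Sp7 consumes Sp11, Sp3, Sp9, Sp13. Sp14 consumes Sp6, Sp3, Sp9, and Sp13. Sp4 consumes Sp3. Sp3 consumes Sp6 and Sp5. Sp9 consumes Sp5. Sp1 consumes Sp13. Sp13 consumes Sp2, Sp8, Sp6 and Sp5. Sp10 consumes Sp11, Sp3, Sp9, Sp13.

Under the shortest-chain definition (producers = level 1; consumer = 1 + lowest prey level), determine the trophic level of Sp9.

Trophic level 2

Sp5 is a producer → level 1.
Sp9 eats Sp5 → level 2.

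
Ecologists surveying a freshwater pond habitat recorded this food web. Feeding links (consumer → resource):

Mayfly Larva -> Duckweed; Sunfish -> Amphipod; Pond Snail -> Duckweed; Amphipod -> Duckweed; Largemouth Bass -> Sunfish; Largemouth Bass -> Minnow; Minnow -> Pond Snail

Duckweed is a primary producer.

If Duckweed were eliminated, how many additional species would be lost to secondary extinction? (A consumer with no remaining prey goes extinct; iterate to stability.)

6

Remove Duckweed.
Round 1: Amphipod (all prey gone), Mayfly Larva (all prey gone), Pond Snail (all prey gone) → extinct.
Round 2: Sunfish (all prey gone), Minnow (all prey gone) → extinct.
Round 3: Largemouth Bass (all prey gone) → extinct.
No further losses. Total secondary extinctions: 6.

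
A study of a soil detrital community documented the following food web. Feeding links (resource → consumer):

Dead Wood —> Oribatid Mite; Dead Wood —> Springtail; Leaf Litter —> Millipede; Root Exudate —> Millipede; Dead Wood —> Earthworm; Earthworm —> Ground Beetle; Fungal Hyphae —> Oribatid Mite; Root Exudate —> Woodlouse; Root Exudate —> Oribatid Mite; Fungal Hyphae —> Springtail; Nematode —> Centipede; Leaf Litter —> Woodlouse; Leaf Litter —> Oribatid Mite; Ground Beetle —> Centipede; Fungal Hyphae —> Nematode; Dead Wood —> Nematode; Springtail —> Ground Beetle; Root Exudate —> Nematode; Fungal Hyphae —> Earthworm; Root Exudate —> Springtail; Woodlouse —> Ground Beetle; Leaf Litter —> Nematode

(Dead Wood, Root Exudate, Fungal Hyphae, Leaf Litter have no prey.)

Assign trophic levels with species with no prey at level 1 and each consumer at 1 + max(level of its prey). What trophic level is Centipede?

Trophic level 4

Root Exudate has no prey (basal) → level 1.
Woodlouse eats Root Exudate (level 1); other prey at levels: Leaf Litter 1 → level 2.
Ground Beetle eats Woodlouse (level 2); other prey at levels: Springtail 2, Earthworm 2 → level 3.
Centipede eats Ground Beetle (level 3); other prey at levels: Nematode 2 → level 4.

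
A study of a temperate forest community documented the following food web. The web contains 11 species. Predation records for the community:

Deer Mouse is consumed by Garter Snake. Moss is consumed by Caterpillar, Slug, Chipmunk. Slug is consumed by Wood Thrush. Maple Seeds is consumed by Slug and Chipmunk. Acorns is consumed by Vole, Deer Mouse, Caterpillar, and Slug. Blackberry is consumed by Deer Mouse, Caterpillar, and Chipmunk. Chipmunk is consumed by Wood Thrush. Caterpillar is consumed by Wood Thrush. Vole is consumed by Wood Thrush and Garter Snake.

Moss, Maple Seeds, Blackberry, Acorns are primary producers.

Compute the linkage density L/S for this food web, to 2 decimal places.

L/S = 1.64

There are L = 18 links among S = 11 species.
L/S = 18/11 = 1.6364 ≈ 1.64.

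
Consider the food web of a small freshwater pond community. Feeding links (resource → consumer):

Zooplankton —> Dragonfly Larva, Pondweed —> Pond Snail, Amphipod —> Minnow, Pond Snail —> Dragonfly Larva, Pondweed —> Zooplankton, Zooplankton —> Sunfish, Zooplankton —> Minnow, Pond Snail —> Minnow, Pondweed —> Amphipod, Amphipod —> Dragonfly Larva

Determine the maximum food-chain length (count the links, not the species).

One longest chain: Pondweed → Zooplankton → Minnow.
It has 3 species and 2 links.

2 links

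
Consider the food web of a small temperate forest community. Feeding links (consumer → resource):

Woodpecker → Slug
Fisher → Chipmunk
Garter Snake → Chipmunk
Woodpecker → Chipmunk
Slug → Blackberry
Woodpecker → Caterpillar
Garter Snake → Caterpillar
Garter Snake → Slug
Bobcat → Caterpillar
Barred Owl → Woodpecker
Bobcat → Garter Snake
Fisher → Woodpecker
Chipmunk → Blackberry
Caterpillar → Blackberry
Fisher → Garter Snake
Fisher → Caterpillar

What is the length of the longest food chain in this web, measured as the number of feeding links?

3 links

One longest chain: Blackberry → Caterpillar → Garter Snake → Bobcat.
It has 4 species and 3 links.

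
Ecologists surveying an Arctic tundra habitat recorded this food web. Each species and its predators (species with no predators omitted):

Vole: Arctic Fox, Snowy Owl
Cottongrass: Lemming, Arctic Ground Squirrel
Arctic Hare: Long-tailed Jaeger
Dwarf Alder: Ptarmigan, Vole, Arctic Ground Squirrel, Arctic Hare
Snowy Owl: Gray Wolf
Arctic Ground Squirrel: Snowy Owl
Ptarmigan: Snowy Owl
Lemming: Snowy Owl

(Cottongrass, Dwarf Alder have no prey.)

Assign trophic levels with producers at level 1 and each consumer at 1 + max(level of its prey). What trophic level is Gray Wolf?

Cottongrass is a producer → level 1.
Lemming eats Cottongrass → level 2.
Snowy Owl eats Lemming (level 2); other prey at levels: Ptarmigan 2, Vole 2, Arctic Ground Squirrel 2 → level 3.
Gray Wolf eats Snowy Owl → level 4.

Trophic level 4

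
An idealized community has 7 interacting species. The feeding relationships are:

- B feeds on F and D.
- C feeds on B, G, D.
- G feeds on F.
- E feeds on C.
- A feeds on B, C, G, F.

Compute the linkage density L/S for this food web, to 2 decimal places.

L/S = 1.57

There are L = 11 links among S = 7 species.
L/S = 11/7 = 1.5714 ≈ 1.57.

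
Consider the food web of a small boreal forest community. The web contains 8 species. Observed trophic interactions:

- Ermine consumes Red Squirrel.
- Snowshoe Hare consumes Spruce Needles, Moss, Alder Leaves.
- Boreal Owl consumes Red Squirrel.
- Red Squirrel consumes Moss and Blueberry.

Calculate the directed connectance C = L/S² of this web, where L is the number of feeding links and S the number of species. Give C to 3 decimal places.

The web has S = 8 species and L = 7 feeding links.
C = L / S² = 7 / 64 = 0.1094 ≈ 0.109.

C = 0.109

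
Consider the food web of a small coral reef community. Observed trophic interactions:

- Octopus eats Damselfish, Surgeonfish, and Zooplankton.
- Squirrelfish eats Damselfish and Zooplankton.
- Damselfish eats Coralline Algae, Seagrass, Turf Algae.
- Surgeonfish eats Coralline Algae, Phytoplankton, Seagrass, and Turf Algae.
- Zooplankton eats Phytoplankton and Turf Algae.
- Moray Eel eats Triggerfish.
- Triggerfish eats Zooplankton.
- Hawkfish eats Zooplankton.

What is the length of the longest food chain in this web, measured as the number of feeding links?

3 links

One longest chain: Phytoplankton → Zooplankton → Triggerfish → Moray Eel.
It has 4 species and 3 links.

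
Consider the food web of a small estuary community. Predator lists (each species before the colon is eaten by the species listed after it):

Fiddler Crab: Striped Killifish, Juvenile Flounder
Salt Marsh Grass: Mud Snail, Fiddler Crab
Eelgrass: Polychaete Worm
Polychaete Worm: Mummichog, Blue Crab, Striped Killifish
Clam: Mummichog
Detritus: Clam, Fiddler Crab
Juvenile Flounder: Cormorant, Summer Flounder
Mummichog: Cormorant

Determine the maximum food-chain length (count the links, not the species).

One longest chain: Detritus → Fiddler Crab → Juvenile Flounder → Cormorant.
It has 4 species and 3 links.

3 links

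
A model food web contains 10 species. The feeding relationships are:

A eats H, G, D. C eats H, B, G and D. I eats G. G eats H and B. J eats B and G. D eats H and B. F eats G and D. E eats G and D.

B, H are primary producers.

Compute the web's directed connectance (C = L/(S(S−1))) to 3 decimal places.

C = 0.200

The web has S = 10 species and L = 18 feeding links.
C = L / (S(S−1)) = 18 / 90 = 0.2000 ≈ 0.200.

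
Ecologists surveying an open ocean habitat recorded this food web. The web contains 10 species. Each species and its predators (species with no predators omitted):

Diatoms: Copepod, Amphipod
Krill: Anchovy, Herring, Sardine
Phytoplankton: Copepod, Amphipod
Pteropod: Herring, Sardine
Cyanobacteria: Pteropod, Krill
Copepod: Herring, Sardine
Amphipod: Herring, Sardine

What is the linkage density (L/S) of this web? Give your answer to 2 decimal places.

There are L = 15 links among S = 10 species.
L/S = 15/10 = 1.5000 ≈ 1.50.

L/S = 1.50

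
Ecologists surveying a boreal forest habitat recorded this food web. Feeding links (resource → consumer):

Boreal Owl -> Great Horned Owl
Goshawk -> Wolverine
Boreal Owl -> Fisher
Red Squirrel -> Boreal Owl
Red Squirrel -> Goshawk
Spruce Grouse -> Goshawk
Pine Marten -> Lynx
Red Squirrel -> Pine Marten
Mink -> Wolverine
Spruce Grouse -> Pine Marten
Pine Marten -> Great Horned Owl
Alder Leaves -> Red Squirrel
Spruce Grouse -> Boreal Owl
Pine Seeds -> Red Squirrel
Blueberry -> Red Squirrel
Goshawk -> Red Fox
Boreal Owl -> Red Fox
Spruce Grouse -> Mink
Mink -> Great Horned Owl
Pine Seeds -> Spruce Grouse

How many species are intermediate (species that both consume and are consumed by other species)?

Intermediate species (has both prey and predators): Spruce Grouse, Red Squirrel, Pine Marten, Boreal Owl, Mink, Goshawk.
Count: 6.

6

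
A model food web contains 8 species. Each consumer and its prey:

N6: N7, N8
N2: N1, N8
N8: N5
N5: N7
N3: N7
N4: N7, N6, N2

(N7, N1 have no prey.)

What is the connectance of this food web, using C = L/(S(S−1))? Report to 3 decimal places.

The web has S = 8 species and L = 10 feeding links.
C = L / (S(S−1)) = 10 / 56 = 0.1786 ≈ 0.179.

C = 0.179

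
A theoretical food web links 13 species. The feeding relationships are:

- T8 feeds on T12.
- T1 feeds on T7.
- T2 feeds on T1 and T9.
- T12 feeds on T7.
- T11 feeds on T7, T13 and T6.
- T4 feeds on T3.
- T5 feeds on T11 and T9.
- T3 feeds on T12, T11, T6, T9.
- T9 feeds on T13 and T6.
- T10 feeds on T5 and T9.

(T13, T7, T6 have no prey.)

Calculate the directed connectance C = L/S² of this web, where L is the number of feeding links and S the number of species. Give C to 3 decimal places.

C = 0.112

The web has S = 13 species and L = 19 feeding links.
C = L / S² = 19 / 169 = 0.1124 ≈ 0.112.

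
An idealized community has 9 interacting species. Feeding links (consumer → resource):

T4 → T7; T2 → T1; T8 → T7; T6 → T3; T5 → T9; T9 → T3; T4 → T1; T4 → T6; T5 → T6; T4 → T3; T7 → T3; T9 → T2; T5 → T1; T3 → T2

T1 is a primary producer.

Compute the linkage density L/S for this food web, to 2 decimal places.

L/S = 1.56

There are L = 14 links among S = 9 species.
L/S = 14/9 = 1.5556 ≈ 1.56.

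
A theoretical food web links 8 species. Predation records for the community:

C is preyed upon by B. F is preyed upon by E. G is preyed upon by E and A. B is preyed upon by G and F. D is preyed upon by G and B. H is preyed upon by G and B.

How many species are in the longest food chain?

One longest chain: H → B → G → A.
It has 4 species and 3 links.

4 species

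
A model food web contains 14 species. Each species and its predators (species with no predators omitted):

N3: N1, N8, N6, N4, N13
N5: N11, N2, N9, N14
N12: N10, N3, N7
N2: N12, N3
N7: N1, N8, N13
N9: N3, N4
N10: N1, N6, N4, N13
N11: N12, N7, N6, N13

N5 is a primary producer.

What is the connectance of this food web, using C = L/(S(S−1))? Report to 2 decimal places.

The web has S = 14 species and L = 27 feeding links.
C = L / (S(S−1)) = 27 / 182 = 0.1484 ≈ 0.15.

C = 0.15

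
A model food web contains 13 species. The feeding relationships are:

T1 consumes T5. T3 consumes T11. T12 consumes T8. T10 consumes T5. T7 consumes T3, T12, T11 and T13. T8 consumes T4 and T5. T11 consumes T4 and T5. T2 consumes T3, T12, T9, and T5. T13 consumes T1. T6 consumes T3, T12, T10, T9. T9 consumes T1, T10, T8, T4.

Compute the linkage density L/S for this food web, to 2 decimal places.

L/S = 1.92

There are L = 25 links among S = 13 species.
L/S = 25/13 = 1.9231 ≈ 1.92.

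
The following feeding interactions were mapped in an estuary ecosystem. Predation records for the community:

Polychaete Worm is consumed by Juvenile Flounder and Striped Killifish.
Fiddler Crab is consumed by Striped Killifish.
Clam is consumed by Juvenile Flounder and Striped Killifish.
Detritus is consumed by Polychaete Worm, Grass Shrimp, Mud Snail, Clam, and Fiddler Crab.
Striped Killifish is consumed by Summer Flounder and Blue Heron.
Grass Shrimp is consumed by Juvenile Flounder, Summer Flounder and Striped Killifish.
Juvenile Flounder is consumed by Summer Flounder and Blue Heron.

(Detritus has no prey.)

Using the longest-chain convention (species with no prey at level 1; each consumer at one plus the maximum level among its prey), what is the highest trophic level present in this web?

4

Basal resources (level 1): Detritus.
Detritus → Clam → Striped Killifish → Summer Flounder gives Summer Flounder level 4.
No species has a prey at level 4, so no species reaches level 5.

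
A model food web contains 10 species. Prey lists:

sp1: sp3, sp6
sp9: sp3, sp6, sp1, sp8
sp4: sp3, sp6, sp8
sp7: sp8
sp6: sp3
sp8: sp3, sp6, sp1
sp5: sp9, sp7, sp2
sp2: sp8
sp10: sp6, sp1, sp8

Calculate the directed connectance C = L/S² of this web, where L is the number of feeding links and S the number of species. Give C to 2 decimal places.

The web has S = 10 species and L = 21 feeding links.
C = L / S² = 21 / 100 = 0.2100 ≈ 0.21.

C = 0.21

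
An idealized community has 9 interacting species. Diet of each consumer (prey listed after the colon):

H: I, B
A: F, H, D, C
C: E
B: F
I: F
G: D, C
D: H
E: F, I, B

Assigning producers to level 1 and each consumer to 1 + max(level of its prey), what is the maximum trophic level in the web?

Producers (level 1): F.
F → I → H → D → A gives A level 5.
No species has a prey at level 5, so no species reaches level 6.

5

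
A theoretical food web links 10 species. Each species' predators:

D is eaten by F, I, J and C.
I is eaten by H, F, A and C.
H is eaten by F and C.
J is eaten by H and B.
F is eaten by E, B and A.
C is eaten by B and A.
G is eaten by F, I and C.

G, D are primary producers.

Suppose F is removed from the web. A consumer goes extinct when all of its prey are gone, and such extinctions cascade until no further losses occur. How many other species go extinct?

1

Remove F.
Round 1: E (all prey gone) → extinct.
No further losses. Total secondary extinctions: 1.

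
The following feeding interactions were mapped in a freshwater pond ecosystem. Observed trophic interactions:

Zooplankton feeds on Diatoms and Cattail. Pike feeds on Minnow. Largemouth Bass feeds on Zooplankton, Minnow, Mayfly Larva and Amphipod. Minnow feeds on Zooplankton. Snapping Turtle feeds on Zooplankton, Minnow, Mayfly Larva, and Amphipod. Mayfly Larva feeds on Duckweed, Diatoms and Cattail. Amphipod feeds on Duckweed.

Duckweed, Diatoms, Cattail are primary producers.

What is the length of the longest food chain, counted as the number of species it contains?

One longest chain: Diatoms → Zooplankton → Minnow → Pike.
It has 4 species and 3 links.

4 species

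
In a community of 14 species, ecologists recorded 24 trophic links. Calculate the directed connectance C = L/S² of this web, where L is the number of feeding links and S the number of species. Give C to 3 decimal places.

The web has S = 14 species and L = 24 feeding links.
C = L / S² = 24 / 196 = 0.1224 ≈ 0.122.

C = 0.122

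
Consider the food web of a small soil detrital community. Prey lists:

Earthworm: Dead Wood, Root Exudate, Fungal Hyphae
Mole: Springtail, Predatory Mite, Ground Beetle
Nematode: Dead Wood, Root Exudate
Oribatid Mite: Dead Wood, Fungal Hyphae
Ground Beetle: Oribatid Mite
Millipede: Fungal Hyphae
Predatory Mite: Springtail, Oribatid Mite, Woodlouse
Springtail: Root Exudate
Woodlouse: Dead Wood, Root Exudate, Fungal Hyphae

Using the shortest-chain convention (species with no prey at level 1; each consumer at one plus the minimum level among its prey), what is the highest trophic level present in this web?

3

Basal resources (level 1): Dead Wood, Root Exudate, Fungal Hyphae.
Following each consumer down to its lowest-level prey: Dead Wood → Woodlouse → Predatory Mite (levels 1 through 3).
All prey of Predatory Mite (Woodlouse 2, Springtail 2, Oribatid Mite 2) are at level 2 or above, so Predatory Mite is at level 1 + 2 = 3.
Every consumer has at least one prey at level 2 or below, so none exceeds level 3.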